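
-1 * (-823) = 823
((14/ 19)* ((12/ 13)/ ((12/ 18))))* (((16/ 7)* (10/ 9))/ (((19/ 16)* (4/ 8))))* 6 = 122880/ 4693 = 26.18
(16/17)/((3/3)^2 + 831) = 0.00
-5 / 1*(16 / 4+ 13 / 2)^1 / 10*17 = -357 / 4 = -89.25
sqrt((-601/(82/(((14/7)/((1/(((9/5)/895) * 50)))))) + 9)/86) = 57 * sqrt(10729618)/631154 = 0.30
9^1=9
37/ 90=0.41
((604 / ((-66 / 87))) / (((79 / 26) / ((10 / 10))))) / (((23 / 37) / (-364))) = 3066771344 / 19987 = 153438.30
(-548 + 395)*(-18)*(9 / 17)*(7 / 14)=729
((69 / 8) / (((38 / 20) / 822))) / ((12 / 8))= 47265 / 19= 2487.63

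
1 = 1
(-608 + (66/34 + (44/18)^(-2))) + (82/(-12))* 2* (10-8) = -15630521/24684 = -633.22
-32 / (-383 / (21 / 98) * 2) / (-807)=-8 / 721189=-0.00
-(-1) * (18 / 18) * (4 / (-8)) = -1 / 2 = -0.50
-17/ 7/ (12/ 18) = -51/ 14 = -3.64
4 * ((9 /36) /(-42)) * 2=-1 /21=-0.05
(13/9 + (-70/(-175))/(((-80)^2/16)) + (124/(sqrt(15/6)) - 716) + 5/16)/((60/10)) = -12856357/108000 + 62 * sqrt(10)/15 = -105.97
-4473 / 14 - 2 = -643 / 2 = -321.50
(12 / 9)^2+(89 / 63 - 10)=-143 / 21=-6.81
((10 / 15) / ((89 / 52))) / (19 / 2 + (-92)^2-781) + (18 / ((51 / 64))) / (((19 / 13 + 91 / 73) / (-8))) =-70444474672 / 1055703315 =-66.73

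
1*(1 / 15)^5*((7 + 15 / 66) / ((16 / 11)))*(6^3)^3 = 206064 / 3125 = 65.94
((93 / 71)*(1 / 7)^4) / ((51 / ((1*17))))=31 / 170471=0.00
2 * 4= 8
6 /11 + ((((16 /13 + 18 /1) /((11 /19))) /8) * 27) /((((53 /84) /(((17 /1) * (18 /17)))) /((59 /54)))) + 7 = 26540812 /7579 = 3501.89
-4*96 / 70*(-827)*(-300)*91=-123851520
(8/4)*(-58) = -116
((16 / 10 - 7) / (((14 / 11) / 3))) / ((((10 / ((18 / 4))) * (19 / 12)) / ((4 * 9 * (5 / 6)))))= -72171 / 665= -108.53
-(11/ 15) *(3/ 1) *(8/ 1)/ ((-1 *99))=8/ 45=0.18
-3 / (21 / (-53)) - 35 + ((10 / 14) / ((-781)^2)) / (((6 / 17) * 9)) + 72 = 10276623013 / 230565258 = 44.57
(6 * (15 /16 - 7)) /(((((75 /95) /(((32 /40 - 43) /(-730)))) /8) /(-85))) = 6610841 /3650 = 1811.19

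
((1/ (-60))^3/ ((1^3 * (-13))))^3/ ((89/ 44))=11/ 492630532992000000000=0.00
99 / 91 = 1.09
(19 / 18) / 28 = 19 / 504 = 0.04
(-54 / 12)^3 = -729 / 8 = -91.12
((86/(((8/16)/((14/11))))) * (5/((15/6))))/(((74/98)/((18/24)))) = 176988/407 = 434.86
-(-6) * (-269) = -1614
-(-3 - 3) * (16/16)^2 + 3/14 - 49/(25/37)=-23207/350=-66.31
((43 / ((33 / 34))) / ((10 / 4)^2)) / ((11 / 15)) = 5848 / 605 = 9.67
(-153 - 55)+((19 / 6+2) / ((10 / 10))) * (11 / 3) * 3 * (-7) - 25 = -3785 / 6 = -630.83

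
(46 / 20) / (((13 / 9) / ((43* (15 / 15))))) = 8901 / 130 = 68.47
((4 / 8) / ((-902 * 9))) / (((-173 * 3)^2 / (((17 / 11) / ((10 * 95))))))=-17 / 45701457298200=-0.00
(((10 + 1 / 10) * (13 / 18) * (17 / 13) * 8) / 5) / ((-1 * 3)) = -3434 / 675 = -5.09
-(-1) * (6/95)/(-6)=-1/95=-0.01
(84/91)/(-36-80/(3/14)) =-9/3991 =-0.00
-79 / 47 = -1.68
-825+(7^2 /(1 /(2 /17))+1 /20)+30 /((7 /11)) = -1837461 /2380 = -772.04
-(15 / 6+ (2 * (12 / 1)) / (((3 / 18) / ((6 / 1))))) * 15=-25995 / 2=-12997.50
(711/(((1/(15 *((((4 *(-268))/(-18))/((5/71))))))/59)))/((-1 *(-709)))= 532137048/709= 750545.91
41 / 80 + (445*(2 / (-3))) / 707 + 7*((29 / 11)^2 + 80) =12498330041 / 20531280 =608.75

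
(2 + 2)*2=8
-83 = -83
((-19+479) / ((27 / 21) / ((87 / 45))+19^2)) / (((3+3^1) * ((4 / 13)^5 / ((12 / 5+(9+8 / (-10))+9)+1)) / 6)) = 178557402751 / 18795008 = 9500.26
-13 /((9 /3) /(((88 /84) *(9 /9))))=-286 /63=-4.54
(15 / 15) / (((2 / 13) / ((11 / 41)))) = 143 / 82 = 1.74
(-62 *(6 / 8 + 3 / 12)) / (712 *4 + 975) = -62 / 3823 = -0.02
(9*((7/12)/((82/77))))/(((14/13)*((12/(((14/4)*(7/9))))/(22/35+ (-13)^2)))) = 13866853/78720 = 176.15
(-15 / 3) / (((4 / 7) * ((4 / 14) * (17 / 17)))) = -245 / 8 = -30.62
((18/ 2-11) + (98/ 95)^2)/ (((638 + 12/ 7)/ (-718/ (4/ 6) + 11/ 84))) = 381999911/ 242483700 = 1.58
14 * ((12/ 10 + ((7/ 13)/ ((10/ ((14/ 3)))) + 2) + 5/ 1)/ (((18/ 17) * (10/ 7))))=686392/ 8775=78.22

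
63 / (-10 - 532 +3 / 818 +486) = -51534 / 45805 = -1.13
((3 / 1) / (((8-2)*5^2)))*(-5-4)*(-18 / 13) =81 / 325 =0.25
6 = 6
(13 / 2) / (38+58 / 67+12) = 871 / 6816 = 0.13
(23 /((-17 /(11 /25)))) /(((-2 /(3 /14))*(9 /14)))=253 /2550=0.10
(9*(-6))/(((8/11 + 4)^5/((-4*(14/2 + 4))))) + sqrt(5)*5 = 12.19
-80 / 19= -4.21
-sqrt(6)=-2.45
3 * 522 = 1566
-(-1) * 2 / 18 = 1 / 9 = 0.11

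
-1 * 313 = -313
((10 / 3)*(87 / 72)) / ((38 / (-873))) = -14065 / 152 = -92.53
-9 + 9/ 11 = -90/ 11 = -8.18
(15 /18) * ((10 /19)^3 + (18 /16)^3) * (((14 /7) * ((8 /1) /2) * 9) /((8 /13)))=1074881145 /7023616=153.04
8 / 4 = 2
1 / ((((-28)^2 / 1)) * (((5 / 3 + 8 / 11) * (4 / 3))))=99 / 247744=0.00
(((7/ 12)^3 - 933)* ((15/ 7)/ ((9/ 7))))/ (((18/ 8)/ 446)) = -1797247315/ 5832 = -308169.98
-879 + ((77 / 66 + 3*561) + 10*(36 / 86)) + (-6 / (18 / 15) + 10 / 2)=208813 / 258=809.35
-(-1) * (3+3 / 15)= 16 / 5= 3.20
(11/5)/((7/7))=11/5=2.20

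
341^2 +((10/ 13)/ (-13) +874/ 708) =6956697419/ 59826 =116282.18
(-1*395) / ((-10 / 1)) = 79 / 2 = 39.50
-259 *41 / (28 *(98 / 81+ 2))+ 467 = 362803 / 1040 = 348.85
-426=-426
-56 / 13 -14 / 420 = -1693 / 390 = -4.34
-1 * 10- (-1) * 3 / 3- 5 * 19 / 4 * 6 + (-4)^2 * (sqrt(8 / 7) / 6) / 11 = -303 / 2 + 16 * sqrt(14) / 231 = -151.24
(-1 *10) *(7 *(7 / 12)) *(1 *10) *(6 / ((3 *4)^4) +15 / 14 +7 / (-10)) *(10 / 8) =-7868525 / 41472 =-189.73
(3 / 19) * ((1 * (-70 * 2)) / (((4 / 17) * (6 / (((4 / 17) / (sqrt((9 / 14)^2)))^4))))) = -172103680 / 612449667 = -0.28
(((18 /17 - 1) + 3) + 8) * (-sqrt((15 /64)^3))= -705 * sqrt(15) /2176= -1.25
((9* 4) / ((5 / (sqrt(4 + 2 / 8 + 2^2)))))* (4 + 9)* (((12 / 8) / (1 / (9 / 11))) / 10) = 3159* sqrt(33) / 550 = 32.99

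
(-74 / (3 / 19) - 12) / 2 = -721 / 3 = -240.33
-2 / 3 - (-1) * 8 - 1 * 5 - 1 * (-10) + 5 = 52 / 3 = 17.33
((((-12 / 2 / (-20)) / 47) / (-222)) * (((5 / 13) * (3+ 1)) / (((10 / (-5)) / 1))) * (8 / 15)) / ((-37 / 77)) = -308 / 12546885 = -0.00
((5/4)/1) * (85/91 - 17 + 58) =4770/91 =52.42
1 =1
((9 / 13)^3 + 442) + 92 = 1173927 / 2197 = 534.33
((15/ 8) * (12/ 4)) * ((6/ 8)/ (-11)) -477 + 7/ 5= -837731/ 1760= -475.98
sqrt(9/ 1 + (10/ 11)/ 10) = 10 * sqrt(11)/ 11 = 3.02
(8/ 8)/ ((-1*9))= -1/ 9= -0.11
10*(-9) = -90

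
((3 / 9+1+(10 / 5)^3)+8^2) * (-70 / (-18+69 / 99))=169400 / 571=296.67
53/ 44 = 1.20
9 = 9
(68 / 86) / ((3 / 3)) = 34 / 43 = 0.79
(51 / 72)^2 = 0.50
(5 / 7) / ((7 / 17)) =85 / 49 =1.73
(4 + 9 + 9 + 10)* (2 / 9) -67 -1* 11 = -638 / 9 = -70.89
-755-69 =-824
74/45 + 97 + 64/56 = 31433/315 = 99.79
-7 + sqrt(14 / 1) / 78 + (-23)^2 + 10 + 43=575.05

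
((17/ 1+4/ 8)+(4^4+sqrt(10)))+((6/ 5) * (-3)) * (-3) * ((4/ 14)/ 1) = sqrt(10)+19361/ 70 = 279.75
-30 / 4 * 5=-37.50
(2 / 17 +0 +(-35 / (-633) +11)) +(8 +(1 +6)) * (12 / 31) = 5664172 / 333591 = 16.98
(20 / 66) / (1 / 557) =5570 / 33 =168.79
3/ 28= 0.11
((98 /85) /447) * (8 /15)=784 /569925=0.00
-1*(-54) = 54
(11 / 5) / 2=11 / 10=1.10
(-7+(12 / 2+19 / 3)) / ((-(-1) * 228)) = 4 / 171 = 0.02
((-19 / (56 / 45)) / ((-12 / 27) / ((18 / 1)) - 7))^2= 4796255025 / 1015314496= 4.72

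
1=1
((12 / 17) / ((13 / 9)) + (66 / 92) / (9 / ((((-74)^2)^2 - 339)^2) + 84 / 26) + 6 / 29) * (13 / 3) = 3405568226039923454843 / 856442044786887541770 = 3.98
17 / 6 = 2.83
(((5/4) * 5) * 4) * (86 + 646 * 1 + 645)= 34425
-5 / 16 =-0.31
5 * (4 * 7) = 140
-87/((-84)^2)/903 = -29/2123856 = -0.00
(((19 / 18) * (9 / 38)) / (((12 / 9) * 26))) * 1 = 3 / 416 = 0.01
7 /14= 1 /2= 0.50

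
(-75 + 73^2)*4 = 21016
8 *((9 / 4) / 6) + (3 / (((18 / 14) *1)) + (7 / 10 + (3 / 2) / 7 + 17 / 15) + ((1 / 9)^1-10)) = -158 / 63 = -2.51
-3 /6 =-1 /2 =-0.50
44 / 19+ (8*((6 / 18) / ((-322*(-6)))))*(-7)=9070 / 3933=2.31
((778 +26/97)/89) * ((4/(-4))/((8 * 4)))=-18873/69064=-0.27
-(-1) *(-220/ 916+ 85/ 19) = 18420/ 4351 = 4.23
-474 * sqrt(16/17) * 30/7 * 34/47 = -113760 * sqrt(17)/329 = -1425.67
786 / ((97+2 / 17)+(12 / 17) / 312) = 115804 / 14309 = 8.09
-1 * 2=-2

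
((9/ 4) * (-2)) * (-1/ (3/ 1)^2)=1/ 2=0.50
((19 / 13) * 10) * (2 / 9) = 380 / 117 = 3.25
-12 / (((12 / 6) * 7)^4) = -3 / 9604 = -0.00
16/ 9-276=-2468/ 9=-274.22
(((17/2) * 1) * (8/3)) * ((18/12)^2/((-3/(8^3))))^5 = -189253438930944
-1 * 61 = -61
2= 2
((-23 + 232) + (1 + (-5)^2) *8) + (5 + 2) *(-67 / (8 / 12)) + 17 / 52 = -14881 / 52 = -286.17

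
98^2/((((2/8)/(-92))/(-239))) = 844691008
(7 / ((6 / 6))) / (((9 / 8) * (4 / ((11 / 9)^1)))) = 1.90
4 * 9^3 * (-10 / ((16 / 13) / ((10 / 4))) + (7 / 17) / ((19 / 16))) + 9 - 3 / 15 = -58211.33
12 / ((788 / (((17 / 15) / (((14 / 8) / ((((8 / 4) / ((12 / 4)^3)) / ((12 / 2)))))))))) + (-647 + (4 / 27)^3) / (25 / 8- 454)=702513210988 / 489521425995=1.44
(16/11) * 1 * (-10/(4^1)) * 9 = -360/11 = -32.73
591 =591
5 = 5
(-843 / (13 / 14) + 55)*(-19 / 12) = 1350.34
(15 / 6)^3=125 / 8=15.62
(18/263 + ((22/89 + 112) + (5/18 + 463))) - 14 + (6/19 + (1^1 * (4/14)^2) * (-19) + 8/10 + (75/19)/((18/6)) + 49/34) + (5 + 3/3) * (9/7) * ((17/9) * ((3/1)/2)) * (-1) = 9036549486514/16670816505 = 542.06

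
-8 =-8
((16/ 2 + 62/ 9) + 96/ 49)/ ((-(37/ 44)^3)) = -632917120/ 22337973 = -28.33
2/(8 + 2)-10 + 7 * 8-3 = 216/5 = 43.20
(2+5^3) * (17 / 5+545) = 348234 / 5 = 69646.80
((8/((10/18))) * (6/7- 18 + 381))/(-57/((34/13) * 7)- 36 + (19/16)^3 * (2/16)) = -102155157504/758512175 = -134.68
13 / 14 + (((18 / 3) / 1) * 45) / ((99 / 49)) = 20723 / 154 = 134.56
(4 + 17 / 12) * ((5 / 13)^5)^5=1490116119384765625 / 6513609244492446153259144332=0.00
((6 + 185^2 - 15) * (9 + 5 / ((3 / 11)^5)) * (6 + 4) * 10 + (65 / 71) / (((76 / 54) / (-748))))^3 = 51767538234330068661947643348776208168751169000 / 35225297509826943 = 1469612519805922723512228000000.00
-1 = -1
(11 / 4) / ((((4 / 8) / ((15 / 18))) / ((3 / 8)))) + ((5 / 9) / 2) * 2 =655 / 288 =2.27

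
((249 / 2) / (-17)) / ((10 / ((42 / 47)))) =-5229 / 7990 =-0.65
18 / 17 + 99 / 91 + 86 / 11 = 169573 / 17017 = 9.96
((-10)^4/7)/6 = 5000/21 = 238.10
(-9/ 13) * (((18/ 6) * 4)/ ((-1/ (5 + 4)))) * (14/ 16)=1701/ 26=65.42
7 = 7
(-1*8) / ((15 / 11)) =-88 / 15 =-5.87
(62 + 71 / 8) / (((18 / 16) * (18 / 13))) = 91 / 2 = 45.50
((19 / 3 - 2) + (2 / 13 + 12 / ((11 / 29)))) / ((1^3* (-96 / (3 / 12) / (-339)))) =31.89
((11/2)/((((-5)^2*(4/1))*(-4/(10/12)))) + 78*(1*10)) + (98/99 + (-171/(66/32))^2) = 2667578087/348480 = 7654.90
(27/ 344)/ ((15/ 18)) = 81/ 860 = 0.09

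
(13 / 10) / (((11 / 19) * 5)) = 247 / 550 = 0.45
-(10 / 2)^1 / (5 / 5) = -5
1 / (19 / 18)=18 / 19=0.95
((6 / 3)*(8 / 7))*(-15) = -240 / 7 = -34.29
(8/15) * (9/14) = 12/35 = 0.34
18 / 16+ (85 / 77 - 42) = -24499 / 616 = -39.77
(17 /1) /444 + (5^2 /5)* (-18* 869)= -34725223 /444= -78209.96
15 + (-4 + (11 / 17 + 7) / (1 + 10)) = 2187 / 187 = 11.70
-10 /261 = -0.04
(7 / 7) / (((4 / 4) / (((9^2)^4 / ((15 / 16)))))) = 229582512 / 5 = 45916502.40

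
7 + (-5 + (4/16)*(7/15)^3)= 27343/13500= 2.03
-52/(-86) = 26/43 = 0.60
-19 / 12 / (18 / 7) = -0.62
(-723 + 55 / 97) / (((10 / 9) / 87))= -27434754 / 485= -56566.50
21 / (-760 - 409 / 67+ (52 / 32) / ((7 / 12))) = -19698 / 715993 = -0.03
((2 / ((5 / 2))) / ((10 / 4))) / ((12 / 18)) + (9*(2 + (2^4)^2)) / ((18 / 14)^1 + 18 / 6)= 13557 / 25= 542.28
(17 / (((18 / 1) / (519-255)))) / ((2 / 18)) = 2244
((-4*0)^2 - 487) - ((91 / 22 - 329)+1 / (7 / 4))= -25057 / 154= -162.71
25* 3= 75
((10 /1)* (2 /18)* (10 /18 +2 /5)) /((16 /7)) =301 /648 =0.46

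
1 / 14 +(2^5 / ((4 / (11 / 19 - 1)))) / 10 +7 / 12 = 2537 / 7980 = 0.32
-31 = -31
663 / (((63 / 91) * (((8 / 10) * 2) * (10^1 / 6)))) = 2873 / 8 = 359.12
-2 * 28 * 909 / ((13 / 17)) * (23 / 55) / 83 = -19903464 / 59345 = -335.39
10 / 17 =0.59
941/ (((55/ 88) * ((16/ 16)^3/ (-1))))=-7528/ 5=-1505.60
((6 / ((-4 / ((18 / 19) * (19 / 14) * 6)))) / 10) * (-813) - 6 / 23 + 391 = 2143709 / 1610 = 1331.50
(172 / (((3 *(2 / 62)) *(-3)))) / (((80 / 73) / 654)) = -10606681 / 30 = -353556.03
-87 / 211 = -0.41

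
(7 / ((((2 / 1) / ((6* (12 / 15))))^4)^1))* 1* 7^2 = 7112448 / 625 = 11379.92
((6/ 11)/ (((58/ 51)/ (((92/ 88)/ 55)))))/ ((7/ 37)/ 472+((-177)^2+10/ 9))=12023964/ 41320578627955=0.00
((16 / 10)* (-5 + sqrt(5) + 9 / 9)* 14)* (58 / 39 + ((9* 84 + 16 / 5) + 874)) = -142806272 / 975 + 35701568* sqrt(5) / 975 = -64589.89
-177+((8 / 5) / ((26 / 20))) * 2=-2269 / 13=-174.54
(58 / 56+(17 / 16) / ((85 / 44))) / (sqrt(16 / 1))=0.40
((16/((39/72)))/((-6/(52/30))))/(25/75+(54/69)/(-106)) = -19504/745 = -26.18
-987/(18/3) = -329/2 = -164.50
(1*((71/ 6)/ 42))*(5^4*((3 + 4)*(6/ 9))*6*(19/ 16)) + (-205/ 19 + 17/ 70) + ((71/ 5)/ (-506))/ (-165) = 7787782965247/ 1332500400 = 5844.49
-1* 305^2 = -93025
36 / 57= 12 / 19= 0.63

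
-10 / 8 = -5 / 4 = -1.25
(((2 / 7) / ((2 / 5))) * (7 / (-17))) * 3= -15 / 17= -0.88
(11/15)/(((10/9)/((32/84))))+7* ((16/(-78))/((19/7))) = -35996/129675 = -0.28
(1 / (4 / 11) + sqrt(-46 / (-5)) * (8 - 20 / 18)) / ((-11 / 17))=-1054 * sqrt(230) / 495 - 17 / 4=-36.54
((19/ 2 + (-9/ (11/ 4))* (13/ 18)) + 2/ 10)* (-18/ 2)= -7263/ 110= -66.03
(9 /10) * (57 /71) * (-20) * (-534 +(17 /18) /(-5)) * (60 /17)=27244.96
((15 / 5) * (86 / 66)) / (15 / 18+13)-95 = -86477 / 913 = -94.72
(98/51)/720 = 49/18360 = 0.00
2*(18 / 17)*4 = 144 / 17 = 8.47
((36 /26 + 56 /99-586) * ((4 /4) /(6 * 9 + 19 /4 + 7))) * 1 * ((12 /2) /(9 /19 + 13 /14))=-1599558016 /42084471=-38.01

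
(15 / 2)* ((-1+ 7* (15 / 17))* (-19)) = -12540 / 17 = -737.65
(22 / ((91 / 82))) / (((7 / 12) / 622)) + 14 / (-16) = 21137.36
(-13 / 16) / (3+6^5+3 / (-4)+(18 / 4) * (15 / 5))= -13 / 124668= -0.00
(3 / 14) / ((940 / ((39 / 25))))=117 / 329000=0.00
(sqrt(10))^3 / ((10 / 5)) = 5 * sqrt(10) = 15.81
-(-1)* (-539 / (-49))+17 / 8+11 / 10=569 / 40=14.22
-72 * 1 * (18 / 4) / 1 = -324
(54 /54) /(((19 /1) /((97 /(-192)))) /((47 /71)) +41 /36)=-164124 /9137369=-0.02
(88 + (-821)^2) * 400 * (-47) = -12673625200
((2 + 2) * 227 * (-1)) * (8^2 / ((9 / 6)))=-116224 / 3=-38741.33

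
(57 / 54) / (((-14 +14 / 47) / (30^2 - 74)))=-52687 / 828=-63.63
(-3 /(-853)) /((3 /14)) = 14 /853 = 0.02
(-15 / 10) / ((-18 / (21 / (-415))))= -7 / 1660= -0.00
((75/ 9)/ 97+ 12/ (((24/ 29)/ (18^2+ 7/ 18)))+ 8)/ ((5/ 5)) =16453343/ 3492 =4711.72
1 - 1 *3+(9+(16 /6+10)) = 59 /3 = 19.67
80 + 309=389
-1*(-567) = 567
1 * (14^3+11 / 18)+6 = 49511 / 18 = 2750.61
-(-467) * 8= 3736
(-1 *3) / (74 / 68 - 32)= 102 / 1051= 0.10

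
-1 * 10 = -10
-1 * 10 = -10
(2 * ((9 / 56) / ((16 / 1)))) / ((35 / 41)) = 369 / 15680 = 0.02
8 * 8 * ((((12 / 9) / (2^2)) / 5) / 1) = 64 / 15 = 4.27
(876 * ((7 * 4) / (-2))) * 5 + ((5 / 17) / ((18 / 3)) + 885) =-6164365 / 102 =-60434.95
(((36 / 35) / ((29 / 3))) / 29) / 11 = 108 / 323785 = 0.00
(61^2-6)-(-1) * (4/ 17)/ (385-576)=12062601/ 3247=3715.00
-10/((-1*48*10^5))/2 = 1/960000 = 0.00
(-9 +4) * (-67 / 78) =4.29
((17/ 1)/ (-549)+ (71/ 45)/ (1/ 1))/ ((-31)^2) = 4246/ 2637945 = 0.00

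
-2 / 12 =-1 / 6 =-0.17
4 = 4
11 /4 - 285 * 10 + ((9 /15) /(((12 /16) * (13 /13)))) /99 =-5637539 /1980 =-2847.24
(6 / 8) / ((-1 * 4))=-3 / 16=-0.19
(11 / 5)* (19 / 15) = 209 / 75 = 2.79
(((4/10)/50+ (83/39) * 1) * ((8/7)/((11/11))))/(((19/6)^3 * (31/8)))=47987712/2418654875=0.02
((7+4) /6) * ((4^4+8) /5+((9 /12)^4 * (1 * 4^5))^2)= 962764 /5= 192552.80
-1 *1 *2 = -2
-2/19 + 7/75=-0.01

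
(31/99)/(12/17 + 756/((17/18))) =527/1348380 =0.00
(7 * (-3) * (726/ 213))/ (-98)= 363/ 497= 0.73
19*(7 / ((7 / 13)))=247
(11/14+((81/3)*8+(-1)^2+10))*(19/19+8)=28701/14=2050.07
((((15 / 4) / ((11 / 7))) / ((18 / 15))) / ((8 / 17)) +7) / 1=7903 / 704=11.23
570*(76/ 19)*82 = 186960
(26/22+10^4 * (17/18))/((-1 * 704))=-935117/69696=-13.42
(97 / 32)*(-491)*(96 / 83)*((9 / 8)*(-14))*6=27004509 / 166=162677.77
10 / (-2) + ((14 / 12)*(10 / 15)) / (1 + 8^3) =-23078 / 4617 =-5.00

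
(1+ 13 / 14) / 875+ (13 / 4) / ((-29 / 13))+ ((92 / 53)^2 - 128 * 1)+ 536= 817394560769 / 1995794500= 409.56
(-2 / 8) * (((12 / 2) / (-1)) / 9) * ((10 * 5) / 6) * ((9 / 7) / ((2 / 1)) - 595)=-208025 / 252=-825.50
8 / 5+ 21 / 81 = 251 / 135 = 1.86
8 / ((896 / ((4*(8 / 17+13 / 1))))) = 229 / 476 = 0.48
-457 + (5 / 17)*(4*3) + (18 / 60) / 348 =-8942423 / 19720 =-453.47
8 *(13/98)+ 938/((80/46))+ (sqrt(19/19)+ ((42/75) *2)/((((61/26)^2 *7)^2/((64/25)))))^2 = 1135238477774678760981117/2096798735907760937500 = 541.42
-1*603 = -603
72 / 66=12 / 11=1.09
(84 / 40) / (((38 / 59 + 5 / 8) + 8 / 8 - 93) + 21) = -1652 / 54855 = -0.03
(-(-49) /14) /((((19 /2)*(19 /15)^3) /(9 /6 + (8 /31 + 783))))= 1149474375 /8079902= 142.26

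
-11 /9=-1.22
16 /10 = 8 /5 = 1.60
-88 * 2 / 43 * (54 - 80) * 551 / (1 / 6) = 351819.91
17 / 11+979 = 10786 / 11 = 980.55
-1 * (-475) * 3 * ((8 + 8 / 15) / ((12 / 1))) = 3040 / 3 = 1013.33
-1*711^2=-505521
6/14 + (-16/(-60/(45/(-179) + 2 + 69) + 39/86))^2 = 1186456696765/721405881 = 1644.65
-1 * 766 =-766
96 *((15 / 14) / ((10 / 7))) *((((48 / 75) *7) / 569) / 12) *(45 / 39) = 2016 / 36985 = 0.05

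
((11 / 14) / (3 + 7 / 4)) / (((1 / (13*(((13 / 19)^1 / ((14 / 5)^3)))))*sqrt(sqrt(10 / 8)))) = 46475*sqrt(2)*5^(3 / 4) / 3467044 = 0.06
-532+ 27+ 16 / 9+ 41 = -4160 / 9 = -462.22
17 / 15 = 1.13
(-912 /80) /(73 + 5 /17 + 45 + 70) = -323 /5335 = -0.06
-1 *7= -7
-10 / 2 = -5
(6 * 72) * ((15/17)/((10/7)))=4536/17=266.82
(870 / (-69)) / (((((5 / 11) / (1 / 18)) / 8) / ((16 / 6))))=-20416 / 621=-32.88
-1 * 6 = -6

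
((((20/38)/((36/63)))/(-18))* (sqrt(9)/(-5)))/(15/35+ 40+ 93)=49/212952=0.00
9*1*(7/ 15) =21/ 5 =4.20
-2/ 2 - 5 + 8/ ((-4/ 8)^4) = 122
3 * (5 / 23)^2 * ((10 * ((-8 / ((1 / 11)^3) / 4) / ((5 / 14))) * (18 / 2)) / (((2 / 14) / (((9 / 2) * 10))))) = -15848217000 / 529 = -29958822.31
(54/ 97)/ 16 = 27/ 776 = 0.03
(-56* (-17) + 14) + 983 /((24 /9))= 10677 /8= 1334.62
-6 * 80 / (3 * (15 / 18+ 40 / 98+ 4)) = -47040 / 1541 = -30.53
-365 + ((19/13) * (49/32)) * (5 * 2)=-71265/208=-342.62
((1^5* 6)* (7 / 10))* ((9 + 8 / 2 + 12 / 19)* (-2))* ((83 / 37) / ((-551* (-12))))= -4067 / 104690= -0.04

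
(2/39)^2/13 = 4/19773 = 0.00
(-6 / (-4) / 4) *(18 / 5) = 27 / 20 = 1.35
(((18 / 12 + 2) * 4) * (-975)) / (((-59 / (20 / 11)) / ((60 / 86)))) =8190000 / 27907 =293.47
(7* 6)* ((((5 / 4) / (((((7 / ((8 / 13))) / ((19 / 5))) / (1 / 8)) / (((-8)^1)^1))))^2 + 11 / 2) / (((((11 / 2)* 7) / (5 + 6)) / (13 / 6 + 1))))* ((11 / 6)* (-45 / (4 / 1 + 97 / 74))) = -3633698035 / 1084811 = -3349.61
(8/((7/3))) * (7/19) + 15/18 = 2.10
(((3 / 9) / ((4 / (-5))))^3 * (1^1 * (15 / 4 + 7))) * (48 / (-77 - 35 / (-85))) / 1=91375 / 187488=0.49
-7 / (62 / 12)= -42 / 31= -1.35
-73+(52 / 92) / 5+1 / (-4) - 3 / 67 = -2255461 / 30820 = -73.18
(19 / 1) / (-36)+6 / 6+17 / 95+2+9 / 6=14197 / 3420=4.15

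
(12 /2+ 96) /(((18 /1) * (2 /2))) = 5.67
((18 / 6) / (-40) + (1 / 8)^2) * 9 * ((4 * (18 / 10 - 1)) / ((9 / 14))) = -133 / 50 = -2.66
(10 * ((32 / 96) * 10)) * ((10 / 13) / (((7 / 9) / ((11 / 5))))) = 6600 / 91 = 72.53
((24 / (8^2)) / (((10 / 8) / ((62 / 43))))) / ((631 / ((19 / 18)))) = 589 / 813990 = 0.00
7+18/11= 95/11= 8.64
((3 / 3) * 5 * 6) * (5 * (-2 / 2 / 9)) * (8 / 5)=-80 / 3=-26.67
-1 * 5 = -5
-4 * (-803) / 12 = 803 / 3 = 267.67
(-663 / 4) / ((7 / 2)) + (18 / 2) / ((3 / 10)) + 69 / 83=-19203 / 1162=-16.53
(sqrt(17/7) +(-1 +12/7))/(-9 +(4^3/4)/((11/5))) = -11 * sqrt(119)/133 -55/133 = -1.32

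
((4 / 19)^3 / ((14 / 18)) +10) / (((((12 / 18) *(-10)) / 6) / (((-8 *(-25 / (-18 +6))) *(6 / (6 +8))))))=21631770 / 336091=64.36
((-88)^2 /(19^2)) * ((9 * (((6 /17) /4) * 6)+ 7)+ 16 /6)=5699584 /18411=309.57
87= 87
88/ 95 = 0.93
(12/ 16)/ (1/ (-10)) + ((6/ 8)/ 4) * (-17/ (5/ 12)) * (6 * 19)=-4398/ 5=-879.60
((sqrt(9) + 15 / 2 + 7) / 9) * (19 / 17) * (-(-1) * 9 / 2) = 665 / 68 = 9.78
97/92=1.05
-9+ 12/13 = -8.08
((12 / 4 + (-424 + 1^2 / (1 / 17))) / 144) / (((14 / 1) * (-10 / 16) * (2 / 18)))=101 / 35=2.89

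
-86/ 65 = -1.32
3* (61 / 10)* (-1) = -183 / 10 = -18.30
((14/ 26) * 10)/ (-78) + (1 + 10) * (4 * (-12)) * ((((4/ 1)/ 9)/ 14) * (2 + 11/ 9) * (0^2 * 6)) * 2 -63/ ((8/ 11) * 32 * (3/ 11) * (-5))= 1243487/ 648960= 1.92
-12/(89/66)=-792/89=-8.90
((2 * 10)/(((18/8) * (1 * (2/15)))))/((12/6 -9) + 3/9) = -10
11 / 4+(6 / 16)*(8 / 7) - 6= -2.82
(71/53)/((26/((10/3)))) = 355/2067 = 0.17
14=14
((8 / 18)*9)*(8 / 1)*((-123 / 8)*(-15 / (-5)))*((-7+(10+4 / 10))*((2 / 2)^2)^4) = -25092 / 5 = -5018.40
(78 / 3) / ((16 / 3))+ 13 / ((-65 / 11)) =107 / 40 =2.68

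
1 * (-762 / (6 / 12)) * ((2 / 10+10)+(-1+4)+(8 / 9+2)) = -367792 / 15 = -24519.47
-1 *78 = -78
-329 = -329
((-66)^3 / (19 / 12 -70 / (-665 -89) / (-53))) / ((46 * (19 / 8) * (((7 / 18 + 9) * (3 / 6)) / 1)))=-763570976256 / 2154343139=-354.43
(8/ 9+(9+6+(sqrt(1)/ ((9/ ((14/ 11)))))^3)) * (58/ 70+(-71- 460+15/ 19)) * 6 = -10856683505926/ 215082945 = -50476.73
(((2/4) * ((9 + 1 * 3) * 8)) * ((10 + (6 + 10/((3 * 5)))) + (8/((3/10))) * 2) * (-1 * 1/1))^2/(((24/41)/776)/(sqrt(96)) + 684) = 260558087437025280/15786363715891 - 11972997120 * sqrt(6)/15786363715891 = 16505.26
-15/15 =-1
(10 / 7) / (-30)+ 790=16589 / 21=789.95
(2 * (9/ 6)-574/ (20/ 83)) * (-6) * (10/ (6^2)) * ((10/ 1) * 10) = 1189550/ 3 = 396516.67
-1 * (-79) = 79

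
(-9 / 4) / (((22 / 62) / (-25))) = 6975 / 44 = 158.52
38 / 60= 19 / 30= 0.63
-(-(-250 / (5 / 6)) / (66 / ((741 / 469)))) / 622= -18525 / 1604449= -0.01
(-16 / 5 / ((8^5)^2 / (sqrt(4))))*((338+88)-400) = -13 / 83886080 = -0.00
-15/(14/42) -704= -749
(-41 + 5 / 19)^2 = 599076 / 361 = 1659.49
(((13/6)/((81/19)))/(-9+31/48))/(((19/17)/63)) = -12376/3609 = -3.43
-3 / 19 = -0.16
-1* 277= -277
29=29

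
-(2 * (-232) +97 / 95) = 43983 / 95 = 462.98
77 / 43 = 1.79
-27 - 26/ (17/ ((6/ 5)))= -2451/ 85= -28.84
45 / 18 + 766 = 1537 / 2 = 768.50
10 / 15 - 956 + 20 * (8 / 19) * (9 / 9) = -53974 / 57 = -946.91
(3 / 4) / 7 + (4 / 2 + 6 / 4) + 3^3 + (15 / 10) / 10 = 2153 / 70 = 30.76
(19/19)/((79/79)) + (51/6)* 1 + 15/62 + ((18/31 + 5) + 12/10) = 2561/155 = 16.52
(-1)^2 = 1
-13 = -13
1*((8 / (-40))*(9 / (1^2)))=-9 / 5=-1.80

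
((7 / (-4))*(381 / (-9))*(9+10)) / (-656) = -16891 / 7872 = -2.15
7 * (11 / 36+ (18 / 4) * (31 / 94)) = 12.53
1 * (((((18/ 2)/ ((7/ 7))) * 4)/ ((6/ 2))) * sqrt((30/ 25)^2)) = 72/ 5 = 14.40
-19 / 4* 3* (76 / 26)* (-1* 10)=5415 / 13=416.54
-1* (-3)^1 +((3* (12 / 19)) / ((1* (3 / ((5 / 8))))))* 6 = 102 / 19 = 5.37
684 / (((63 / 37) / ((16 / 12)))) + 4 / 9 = 33772 / 63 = 536.06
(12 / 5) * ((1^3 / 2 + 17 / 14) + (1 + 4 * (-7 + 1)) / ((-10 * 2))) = 1203 / 175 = 6.87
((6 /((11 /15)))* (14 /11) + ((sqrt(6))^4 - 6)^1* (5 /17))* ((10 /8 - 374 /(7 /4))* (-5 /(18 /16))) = 261557700 /14399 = 18164.99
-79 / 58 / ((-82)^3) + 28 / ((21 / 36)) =1535008591 / 31979344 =48.00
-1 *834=-834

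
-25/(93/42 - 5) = 350/39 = 8.97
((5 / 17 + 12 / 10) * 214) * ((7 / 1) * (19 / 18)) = 1807337 / 765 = 2362.53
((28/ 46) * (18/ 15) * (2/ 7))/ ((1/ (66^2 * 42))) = 38181.29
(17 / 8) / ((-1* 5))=-0.42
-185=-185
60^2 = 3600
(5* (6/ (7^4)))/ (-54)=-5/ 21609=-0.00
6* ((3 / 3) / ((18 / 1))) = 1 / 3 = 0.33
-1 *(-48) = 48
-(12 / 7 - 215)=1493 / 7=213.29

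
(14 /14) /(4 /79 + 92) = 0.01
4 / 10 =2 / 5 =0.40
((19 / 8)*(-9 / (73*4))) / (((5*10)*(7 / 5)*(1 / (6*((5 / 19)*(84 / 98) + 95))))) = -68391 / 114464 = -0.60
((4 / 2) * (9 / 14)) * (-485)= -623.57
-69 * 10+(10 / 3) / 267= -552680 / 801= -689.99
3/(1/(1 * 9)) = 27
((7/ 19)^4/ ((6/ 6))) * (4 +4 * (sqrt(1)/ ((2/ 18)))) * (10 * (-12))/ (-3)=29.48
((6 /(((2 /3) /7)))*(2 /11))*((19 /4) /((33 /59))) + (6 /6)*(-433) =-81245 /242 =-335.72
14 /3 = 4.67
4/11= 0.36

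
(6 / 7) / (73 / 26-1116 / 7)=-156 / 28505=-0.01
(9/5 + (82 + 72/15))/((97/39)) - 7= 13882/485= 28.62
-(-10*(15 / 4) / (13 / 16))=600 / 13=46.15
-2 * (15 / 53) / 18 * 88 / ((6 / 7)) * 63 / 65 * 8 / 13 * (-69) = 1190112 / 8957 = 132.87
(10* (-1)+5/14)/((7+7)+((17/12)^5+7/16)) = -16796160/35086583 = -0.48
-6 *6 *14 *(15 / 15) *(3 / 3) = -504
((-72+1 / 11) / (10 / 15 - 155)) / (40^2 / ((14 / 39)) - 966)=5537 / 41487578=0.00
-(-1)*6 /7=6 /7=0.86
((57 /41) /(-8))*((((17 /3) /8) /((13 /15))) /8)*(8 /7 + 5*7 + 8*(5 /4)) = -1564935 /1910272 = -0.82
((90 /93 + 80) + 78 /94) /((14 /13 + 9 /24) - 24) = -12394616 /3416665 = -3.63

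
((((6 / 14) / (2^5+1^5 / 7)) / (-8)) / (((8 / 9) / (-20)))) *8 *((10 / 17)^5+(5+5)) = 4289571 / 1419857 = 3.02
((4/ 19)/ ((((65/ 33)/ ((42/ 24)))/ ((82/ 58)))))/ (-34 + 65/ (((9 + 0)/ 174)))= 4059/ 18767060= 0.00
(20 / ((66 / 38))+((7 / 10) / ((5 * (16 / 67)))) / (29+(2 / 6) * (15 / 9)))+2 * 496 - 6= 1000727099 / 1003200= 997.53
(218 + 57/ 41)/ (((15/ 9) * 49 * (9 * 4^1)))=257/ 3444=0.07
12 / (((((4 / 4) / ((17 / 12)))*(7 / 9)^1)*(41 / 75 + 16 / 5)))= 11475 / 1967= 5.83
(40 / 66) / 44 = 5 / 363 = 0.01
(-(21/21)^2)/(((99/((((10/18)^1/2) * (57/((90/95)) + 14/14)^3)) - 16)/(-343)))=-84773930045/3954084128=-21.44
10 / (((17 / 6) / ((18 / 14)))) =540 / 119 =4.54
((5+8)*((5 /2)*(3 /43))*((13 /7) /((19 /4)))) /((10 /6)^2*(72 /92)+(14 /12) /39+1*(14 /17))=92774916 /316815443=0.29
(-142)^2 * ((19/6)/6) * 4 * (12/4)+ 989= 386083/3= 128694.33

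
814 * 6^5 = 6329664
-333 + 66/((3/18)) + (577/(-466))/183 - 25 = 3239987/85278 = 37.99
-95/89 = -1.07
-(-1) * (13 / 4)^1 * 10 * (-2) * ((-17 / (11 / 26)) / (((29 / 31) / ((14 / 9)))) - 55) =22732645 / 2871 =7918.02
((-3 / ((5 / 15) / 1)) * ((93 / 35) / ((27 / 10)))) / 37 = -62 / 259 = -0.24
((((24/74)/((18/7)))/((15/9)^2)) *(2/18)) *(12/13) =56/12025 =0.00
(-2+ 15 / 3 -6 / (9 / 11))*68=-884 / 3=-294.67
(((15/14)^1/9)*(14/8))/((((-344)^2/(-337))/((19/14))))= -32015/39760896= -0.00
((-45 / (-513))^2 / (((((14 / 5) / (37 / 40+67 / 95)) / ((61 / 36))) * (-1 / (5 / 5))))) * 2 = -89975 / 5926176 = -0.02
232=232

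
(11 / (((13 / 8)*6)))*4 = 176 / 39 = 4.51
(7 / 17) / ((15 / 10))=0.27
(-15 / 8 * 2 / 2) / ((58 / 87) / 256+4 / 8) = -720 / 193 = -3.73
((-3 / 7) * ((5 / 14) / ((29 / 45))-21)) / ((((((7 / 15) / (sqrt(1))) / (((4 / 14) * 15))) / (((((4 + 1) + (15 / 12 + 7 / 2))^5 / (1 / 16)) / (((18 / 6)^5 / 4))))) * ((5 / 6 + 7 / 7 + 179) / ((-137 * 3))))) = -513031486990815 / 120875944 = -4244281.12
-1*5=-5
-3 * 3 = -9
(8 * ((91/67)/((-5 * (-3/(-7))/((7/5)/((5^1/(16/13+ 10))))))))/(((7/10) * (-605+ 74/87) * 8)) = 414932/88039675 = 0.00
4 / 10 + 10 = 52 / 5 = 10.40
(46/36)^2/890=0.00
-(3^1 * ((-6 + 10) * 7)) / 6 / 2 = -7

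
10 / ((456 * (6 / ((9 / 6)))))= 5 / 912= 0.01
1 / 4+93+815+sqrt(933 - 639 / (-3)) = sqrt(1146)+3633 / 4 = 942.10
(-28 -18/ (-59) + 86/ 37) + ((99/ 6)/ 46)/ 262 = -1334903897/ 52619032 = -25.37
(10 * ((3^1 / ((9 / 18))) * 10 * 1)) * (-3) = -1800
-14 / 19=-0.74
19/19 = 1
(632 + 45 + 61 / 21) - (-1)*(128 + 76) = 18562 / 21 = 883.90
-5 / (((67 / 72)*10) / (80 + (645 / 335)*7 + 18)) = -268884 / 4489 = -59.90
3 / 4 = 0.75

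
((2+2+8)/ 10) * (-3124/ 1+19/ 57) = -18742/ 5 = -3748.40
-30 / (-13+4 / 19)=190 / 81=2.35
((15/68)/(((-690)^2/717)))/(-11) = -239/7913840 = -0.00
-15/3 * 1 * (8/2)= -20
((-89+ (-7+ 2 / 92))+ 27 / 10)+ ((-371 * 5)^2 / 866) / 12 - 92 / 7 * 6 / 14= 13598059579 / 58558920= 232.21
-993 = -993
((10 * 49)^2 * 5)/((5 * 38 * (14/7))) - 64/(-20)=300429/95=3162.41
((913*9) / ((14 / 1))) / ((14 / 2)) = 8217 / 98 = 83.85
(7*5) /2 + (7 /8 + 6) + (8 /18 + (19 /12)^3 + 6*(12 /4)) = 80851 /1728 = 46.79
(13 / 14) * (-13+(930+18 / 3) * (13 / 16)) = 19435 / 28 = 694.11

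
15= 15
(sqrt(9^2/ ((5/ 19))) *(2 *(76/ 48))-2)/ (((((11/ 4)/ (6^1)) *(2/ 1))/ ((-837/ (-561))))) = -6696/ 2057 + 95418 *sqrt(95)/ 10285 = 87.17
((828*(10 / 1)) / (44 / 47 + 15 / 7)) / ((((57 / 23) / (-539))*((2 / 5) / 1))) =-28142429700 / 19247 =-1462172.27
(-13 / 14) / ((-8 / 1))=13 / 112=0.12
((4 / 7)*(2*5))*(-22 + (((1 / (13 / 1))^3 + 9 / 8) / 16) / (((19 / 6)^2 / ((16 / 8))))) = -1394995775 / 11103638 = -125.63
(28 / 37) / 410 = 14 / 7585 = 0.00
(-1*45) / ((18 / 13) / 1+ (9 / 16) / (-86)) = -89440 / 2739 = -32.65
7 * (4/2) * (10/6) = 70/3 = 23.33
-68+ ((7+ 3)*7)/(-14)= -73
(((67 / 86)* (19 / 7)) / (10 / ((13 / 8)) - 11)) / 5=-16549 / 189630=-0.09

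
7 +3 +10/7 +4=108/7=15.43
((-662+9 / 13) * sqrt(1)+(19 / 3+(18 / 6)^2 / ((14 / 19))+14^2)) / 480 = -0.93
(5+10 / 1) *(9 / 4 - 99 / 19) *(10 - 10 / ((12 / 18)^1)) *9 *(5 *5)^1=3796875 / 76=49958.88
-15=-15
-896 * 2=-1792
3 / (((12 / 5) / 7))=35 / 4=8.75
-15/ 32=-0.47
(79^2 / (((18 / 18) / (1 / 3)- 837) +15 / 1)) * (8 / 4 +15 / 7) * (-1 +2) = -180989 / 5733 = -31.57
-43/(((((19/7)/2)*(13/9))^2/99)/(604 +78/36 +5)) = -2173956246/3211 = -677034.02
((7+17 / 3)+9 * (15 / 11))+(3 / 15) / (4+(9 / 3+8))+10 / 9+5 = 76883 / 2475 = 31.06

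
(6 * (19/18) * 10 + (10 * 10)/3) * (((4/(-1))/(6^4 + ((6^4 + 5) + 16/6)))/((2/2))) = -1160/7799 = -0.15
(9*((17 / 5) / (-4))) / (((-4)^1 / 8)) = 153 / 10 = 15.30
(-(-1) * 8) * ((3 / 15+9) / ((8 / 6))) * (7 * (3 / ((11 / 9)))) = 948.44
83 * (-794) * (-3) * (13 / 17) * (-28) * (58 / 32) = -260873067 / 34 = -7672737.26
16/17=0.94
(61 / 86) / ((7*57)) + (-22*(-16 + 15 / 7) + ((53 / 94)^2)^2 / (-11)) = 4491912313578595 / 14734840897392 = 304.85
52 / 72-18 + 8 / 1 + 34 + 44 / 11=517 / 18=28.72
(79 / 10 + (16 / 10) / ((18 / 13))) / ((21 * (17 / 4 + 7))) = 326 / 8505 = 0.04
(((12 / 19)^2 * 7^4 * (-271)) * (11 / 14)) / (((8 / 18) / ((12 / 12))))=-165642246 / 361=-458842.79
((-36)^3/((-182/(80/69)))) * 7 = 622080/299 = 2080.54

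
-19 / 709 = -0.03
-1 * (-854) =854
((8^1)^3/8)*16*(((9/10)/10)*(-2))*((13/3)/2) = -9984/25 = -399.36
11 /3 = 3.67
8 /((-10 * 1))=-4 /5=-0.80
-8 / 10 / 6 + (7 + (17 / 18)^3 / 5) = 7.04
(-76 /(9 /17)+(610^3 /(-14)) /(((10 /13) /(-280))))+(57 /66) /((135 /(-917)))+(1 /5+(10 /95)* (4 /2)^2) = 333021975183169 /56430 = 5901505851.20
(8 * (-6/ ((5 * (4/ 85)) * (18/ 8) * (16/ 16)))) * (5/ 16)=-85/ 3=-28.33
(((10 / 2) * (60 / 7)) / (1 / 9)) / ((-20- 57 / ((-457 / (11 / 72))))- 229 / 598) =-1770893280 / 93494779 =-18.94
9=9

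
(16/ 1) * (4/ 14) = 32/ 7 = 4.57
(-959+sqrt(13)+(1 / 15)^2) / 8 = -107887 / 900+sqrt(13) / 8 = -119.42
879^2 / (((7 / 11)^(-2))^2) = 1855111041 / 14641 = 126706.58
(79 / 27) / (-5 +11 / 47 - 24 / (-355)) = -1318115 / 2116584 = -0.62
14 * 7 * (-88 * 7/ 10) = -6036.80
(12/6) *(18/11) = 36/11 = 3.27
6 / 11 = 0.55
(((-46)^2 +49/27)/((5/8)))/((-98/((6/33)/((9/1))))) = -457448/654885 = -0.70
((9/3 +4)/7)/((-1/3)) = -3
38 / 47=0.81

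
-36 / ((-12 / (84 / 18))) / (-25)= -14 / 25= -0.56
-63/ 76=-0.83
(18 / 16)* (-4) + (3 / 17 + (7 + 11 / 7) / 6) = -689 / 238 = -2.89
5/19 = 0.26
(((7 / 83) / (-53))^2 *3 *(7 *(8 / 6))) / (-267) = -0.00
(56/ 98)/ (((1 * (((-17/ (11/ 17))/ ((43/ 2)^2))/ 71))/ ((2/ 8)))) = -1444069/ 8092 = -178.46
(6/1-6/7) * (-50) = -1800/7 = -257.14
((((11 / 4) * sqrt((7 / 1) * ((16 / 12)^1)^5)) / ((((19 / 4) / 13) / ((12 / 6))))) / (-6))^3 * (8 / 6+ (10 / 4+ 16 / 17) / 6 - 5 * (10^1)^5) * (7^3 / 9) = 5866630443309697245184 * sqrt(21) / 557708534307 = 48204889161.69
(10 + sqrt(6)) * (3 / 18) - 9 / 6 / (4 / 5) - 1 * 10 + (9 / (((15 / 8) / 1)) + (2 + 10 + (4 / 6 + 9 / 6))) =sqrt(6) / 6 + 1051 / 120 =9.17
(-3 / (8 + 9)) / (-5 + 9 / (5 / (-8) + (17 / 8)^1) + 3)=-3 / 68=-0.04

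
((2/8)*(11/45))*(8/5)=22/225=0.10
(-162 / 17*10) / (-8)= 405 / 34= 11.91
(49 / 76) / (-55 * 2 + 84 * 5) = 49 / 23560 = 0.00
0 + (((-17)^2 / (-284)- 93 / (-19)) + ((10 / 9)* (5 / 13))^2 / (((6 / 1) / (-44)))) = 562382707 / 221597532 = 2.54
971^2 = 942841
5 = 5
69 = 69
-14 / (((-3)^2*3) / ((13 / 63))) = -26 / 243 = -0.11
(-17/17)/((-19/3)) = 3/19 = 0.16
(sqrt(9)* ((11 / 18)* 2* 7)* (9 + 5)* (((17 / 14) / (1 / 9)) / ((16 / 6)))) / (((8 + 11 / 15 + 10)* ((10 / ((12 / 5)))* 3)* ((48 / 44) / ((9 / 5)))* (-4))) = -1166319 / 449600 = -2.59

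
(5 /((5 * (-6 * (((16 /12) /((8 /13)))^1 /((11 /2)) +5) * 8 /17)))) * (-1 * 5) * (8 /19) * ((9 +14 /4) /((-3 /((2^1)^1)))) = -23375 /20292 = -1.15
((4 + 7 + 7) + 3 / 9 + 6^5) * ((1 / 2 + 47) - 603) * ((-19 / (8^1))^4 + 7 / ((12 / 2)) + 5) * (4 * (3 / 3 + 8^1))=-12125185179107 / 2048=-5920500575.74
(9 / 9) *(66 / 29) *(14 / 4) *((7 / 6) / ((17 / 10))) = 2695 / 493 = 5.47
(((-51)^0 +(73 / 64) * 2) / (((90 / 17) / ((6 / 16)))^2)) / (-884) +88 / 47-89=-26166072793 / 300318720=-87.13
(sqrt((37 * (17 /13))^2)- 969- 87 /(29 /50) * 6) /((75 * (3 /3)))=-23668 /975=-24.27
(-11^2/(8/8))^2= 14641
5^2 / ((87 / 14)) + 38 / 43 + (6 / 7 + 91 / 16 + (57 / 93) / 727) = 11.45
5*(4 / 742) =10 / 371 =0.03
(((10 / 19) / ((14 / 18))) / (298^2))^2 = 0.00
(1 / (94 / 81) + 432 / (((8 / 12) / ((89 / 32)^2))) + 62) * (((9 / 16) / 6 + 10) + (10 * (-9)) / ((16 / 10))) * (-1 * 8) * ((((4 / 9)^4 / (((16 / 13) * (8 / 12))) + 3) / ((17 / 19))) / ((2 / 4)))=12766569.58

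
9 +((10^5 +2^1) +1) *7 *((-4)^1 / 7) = -400003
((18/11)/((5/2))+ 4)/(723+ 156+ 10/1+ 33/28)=7168/1370875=0.01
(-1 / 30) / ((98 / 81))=-27 / 980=-0.03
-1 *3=-3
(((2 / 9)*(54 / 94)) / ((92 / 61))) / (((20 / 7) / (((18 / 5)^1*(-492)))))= -1418067 / 27025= -52.47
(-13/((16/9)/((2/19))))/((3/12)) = -117/38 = -3.08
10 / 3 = 3.33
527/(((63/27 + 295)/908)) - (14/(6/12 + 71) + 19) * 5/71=3640719036/2264119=1608.01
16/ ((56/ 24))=48/ 7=6.86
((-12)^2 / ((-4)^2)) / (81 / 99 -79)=-99 / 860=-0.12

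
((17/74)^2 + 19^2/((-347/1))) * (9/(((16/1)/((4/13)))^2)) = -16888977/5138065088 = -0.00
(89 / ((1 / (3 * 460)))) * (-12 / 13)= -1473840 / 13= -113372.31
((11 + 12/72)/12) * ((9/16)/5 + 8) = 43483/5760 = 7.55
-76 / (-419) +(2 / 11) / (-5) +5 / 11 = 13817 / 23045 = 0.60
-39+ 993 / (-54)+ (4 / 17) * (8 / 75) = -438833 / 7650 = -57.36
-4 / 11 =-0.36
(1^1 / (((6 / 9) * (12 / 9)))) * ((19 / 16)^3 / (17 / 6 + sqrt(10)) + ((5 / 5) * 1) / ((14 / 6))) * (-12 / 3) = 18111951 / 2035712- 555579 * sqrt(10) / 145408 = -3.19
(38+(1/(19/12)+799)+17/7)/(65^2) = 111728/561925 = 0.20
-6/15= -2/5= -0.40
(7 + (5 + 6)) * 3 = 54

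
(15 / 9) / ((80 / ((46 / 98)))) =23 / 2352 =0.01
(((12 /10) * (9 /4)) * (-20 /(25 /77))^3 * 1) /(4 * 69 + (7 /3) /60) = -1290909312 /564625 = -2286.31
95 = 95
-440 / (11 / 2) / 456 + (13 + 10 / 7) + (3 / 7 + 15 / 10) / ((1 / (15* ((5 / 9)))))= 3457 / 114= 30.32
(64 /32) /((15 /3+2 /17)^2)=578 /7569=0.08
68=68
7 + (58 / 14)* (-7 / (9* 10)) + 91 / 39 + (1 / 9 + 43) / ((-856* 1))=4794 / 535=8.96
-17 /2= -8.50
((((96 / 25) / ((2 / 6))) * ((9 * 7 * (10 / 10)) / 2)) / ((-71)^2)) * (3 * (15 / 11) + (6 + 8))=1.30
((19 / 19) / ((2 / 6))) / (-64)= -3 / 64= -0.05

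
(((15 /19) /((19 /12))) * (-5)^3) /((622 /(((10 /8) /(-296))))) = 28125 /66464432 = 0.00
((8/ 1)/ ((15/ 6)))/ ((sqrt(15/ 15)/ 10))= 32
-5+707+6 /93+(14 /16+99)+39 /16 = 398971 /496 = 804.38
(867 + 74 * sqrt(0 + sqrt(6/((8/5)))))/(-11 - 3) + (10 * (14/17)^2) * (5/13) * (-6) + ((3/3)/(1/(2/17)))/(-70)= -20403037/262990 - 37 * 15^(1/4) * sqrt(2)/14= -84.94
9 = 9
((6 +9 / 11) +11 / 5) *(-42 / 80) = -4.73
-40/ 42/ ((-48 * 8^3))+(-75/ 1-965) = -134184955/ 129024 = -1040.00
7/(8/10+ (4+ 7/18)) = 630/467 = 1.35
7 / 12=0.58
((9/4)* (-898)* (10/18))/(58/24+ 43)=-2694/109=-24.72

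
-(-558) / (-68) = -279 / 34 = -8.21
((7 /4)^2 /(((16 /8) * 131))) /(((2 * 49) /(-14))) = -7 /4192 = -0.00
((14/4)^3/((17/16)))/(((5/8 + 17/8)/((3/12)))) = 686/187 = 3.67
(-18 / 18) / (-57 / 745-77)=745 / 57422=0.01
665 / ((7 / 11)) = 1045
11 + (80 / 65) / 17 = 2447 / 221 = 11.07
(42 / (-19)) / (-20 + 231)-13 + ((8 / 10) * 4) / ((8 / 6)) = -212687 / 20045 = -10.61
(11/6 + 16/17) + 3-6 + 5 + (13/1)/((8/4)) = 575/51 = 11.27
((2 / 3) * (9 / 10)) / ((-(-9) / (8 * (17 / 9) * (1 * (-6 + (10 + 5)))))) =136 / 15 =9.07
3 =3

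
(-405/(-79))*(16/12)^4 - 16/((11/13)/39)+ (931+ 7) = 188354/869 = 216.75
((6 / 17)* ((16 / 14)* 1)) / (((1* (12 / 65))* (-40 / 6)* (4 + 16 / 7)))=-39 / 748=-0.05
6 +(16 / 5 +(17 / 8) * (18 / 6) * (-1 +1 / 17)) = 16 / 5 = 3.20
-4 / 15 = -0.27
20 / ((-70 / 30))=-60 / 7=-8.57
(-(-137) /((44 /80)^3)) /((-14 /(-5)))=2740000 /9317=294.09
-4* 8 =-32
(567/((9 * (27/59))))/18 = 7.65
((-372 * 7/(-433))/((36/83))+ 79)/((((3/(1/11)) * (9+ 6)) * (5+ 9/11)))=15079/467640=0.03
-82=-82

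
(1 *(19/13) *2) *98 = 3724/13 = 286.46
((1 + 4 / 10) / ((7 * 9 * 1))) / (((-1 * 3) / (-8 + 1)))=0.05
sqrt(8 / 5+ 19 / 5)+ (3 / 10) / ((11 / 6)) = 9 / 55+ 3 * sqrt(15) / 5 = 2.49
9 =9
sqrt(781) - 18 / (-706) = 9 / 353 +sqrt(781) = 27.97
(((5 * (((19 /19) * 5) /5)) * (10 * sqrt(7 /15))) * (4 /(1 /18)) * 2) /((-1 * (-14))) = 240 * sqrt(105) /7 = 351.32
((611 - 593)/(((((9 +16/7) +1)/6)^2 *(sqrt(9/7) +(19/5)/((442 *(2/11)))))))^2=1517771540192452862990400/105326126711387464193089 - 47762227587427569216000 *sqrt(7)/105326126711387464193089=13.21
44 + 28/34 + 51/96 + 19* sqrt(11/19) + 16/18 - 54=-37975/4896 + sqrt(209)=6.70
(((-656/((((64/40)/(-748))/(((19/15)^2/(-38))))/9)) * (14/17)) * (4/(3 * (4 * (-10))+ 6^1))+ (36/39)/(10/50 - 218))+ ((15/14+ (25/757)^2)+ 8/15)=127549742139107/37859055234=3369.07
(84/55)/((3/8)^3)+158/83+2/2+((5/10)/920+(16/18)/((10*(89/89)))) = 483131497/15119280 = 31.95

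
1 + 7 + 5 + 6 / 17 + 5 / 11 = 2582 / 187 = 13.81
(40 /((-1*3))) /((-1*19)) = 40 /57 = 0.70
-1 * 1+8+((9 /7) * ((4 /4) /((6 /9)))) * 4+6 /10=536 /35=15.31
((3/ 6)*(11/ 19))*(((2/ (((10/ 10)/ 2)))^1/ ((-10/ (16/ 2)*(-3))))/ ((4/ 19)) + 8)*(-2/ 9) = -2156/ 2565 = -0.84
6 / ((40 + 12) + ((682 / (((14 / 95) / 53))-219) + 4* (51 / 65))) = 455 / 18587703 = 0.00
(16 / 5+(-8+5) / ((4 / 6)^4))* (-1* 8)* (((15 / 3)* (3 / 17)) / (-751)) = -0.11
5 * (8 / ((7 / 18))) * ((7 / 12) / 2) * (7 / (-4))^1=-105 / 2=-52.50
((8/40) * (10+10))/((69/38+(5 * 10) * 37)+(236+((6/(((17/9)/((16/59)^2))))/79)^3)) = 15530437700811089453224/8106173262398082133570831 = 0.00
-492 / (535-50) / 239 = -492 / 115915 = -0.00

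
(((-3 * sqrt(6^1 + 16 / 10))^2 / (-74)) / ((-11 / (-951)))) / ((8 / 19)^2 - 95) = 58706181 / 69660085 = 0.84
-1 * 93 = -93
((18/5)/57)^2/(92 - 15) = 36/694925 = 0.00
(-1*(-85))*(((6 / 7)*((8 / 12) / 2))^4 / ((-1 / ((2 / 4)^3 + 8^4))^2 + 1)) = 292075602192 / 515642325485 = 0.57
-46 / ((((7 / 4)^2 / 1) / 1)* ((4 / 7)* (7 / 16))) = -2944 / 49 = -60.08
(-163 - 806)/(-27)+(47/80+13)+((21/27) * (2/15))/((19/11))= 406595/8208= 49.54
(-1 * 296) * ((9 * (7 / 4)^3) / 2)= -114219 / 16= -7138.69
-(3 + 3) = -6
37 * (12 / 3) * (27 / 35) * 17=67932 / 35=1940.91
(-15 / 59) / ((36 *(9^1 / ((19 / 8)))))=-95 / 50976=-0.00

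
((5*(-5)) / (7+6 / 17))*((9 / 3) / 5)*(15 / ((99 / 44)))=-68 / 5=-13.60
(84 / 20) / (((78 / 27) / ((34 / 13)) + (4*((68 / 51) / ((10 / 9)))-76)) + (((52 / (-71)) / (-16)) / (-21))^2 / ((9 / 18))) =-0.06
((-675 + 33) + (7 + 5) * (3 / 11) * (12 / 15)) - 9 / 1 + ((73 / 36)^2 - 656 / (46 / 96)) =-3300706543 / 1639440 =-2013.31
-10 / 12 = -5 / 6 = -0.83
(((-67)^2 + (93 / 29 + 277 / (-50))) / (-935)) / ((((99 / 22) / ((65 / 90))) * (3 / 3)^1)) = -84573671 / 109815750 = -0.77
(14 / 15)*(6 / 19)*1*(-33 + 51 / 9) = -2296 / 285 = -8.06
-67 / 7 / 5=-67 / 35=-1.91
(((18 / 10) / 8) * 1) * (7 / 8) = 63 / 320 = 0.20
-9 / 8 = -1.12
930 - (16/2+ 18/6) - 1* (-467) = 1386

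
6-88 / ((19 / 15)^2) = -17634 / 361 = -48.85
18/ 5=3.60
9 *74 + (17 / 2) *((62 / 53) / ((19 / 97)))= 716.76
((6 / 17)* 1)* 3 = 18 / 17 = 1.06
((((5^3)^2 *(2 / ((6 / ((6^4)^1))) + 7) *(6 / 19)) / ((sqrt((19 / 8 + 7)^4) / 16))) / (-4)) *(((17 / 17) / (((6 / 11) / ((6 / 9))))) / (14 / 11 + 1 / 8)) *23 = -125105868800 / 63099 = -1982691.78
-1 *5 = -5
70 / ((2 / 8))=280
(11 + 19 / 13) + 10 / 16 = 1361 / 104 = 13.09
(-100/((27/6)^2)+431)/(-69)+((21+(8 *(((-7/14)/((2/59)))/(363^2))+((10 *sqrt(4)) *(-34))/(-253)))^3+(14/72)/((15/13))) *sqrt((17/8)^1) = -34511/5589+7399131987434796963982739 *sqrt(34)/2226964250033796216240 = 19367.28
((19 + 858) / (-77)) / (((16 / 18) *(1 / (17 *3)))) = -402543 / 616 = -653.48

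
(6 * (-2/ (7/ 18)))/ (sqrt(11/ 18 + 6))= -648 * sqrt(238)/ 833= -12.00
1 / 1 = 1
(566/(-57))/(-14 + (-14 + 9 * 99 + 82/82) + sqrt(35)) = -163008/14182759 + 566 * sqrt(35)/42548277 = -0.01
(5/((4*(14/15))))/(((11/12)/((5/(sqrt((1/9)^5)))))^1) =273375/154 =1775.16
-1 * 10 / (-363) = 0.03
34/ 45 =0.76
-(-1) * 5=5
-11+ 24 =13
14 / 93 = 0.15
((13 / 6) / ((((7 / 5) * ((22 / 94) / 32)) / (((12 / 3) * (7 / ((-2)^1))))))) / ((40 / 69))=-56212 / 11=-5110.18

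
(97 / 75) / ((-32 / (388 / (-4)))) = 9409 / 2400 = 3.92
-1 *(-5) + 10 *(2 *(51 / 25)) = 229 / 5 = 45.80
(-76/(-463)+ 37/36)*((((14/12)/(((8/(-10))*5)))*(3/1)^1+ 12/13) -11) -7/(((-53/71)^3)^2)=-2055954321527997161/38421299415009888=-53.51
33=33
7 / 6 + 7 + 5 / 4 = 113 / 12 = 9.42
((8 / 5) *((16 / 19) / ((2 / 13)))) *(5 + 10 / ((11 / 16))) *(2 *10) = 715520 / 209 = 3423.54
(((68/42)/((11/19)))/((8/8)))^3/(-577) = -269586136/7112327607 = -0.04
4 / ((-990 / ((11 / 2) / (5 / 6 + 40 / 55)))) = -22 / 1545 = -0.01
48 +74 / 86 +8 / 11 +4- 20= 15887 / 473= 33.59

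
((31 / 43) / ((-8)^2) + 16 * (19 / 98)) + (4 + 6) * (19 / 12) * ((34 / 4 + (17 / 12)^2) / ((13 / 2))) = 1358756453 / 47331648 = 28.71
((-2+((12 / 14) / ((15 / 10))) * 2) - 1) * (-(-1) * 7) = -13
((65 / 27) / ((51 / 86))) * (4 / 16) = 2795 / 2754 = 1.01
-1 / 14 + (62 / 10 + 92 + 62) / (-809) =-15259 / 56630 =-0.27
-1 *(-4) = 4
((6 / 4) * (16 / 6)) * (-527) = -2108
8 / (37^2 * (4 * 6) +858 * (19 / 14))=56 / 238143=0.00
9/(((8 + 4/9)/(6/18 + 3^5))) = 9855/38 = 259.34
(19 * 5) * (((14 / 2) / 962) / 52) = 665 / 50024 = 0.01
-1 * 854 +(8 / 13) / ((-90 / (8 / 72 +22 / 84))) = -31474264 / 36855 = -854.00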